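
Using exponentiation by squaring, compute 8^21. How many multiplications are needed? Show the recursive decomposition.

Computing 8^21 by squaring (build up from 8^1; each line after the first costs one multiplication):

8^1 = 8
8^2 = (8^1)^2 = 8^2 = 64
8^4 = (8^2)^2 = 64^2 = 4096
8^5 = 8 * 8^4 = 8 * 4096 = 32768
8^10 = (8^5)^2 = 32768^2 = 1073741824
8^20 = (8^10)^2 = 1073741824^2 = 1152921504606846976
8^21 = 8 * 8^20 = 8 * 1152921504606846976 = 9223372036854775808

Result: 9223372036854775808
Multiplications needed: 6 (6 lines after 8^1)

8^21 = 9223372036854775808. Using exponentiation by squaring, this requires 6 multiplications. The key idea: if the exponent is even, square the half-power; if odd, multiply by the base once.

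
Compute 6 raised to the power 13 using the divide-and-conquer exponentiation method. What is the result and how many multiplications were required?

Computing 6^13 by squaring (build up from 6^1; each line after the first costs one multiplication):

6^1 = 6
6^2 = (6^1)^2 = 6^2 = 36
6^3 = 6 * 6^2 = 6 * 36 = 216
6^6 = (6^3)^2 = 216^2 = 46656
6^12 = (6^6)^2 = 46656^2 = 2176782336
6^13 = 6 * 6^12 = 6 * 2176782336 = 13060694016

Result: 13060694016
Multiplications needed: 5 (5 lines after 6^1)

6^13 = 13060694016. Using exponentiation by squaring, this requires 5 multiplications. The key idea: if the exponent is even, square the half-power; if odd, multiply by the base once.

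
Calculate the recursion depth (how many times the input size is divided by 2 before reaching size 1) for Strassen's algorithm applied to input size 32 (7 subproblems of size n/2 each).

For divide and conquer with division factor 2:

Problem sizes at each level:
Level 0: 32
Level 1: 16
Level 2: 8
Level 3: 4
Level 4: 2
Level 5: 1

The root is level 0 and the size-1 base case is level 5 (the tree spans levels 0 through 5, i.e. 6 levels counting the root), so the depth is the number of divisions: log_2(32) = 5

The recursion tree depth is log_2(32) = 5. At each level, the problem size is divided by 2, so it takes 5 divisions to reduce to a base case of size 1. The algorithm makes 7 recursive calls at each level.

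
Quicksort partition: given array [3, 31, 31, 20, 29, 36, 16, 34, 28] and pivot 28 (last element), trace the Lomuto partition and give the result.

Lomuto partition with pivot = 28:

Initial array: [3, 31, 31, 20, 29, 36, 16, 34, 28]

arr[0]=3 <= 28: swap with position 0, array becomes [3, 31, 31, 20, 29, 36, 16, 34, 28]
arr[1]=31 > 28: no swap
arr[2]=31 > 28: no swap
arr[3]=20 <= 28: swap with position 1, array becomes [3, 20, 31, 31, 29, 36, 16, 34, 28]
arr[4]=29 > 28: no swap
arr[5]=36 > 28: no swap
arr[6]=16 <= 28: swap with position 2, array becomes [3, 20, 16, 31, 29, 36, 31, 34, 28]
arr[7]=34 > 28: no swap

Place pivot at position 3: [3, 20, 16, 28, 29, 36, 31, 34, 31]
Pivot position: 3

After partitioning with pivot 28, the array becomes [3, 20, 16, 28, 29, 36, 31, 34, 31]. The pivot is placed at index 3. All elements to the left of the pivot are <= 28, and all elements to the right are > 28.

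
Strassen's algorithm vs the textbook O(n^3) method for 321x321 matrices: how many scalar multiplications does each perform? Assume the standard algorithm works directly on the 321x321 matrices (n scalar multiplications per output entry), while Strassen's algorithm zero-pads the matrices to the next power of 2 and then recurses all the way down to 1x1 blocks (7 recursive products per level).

Matrix multiplication for 321x321 matrices:

Strassen's algorithm requires power-of-2 dimensions. Pad 321x321 to 512x512 (next power of 2).

Standard algorithm: 321^3 = 33076161 multiplications
Strassen's algorithm: 7^(log2(512)) = 7^9 = 40353607 multiplications
Difference: 33076161 - 40353607 = -7277446 (Strassen uses MORE here due to padding overhead — for small or just-over-power-of-2 n, padding can outweigh the per-level savings)

Standard: 33076161 multiplications (321^3). Strassen: 40353607 multiplications (7^9, after padding to 512x512). Strassen reduces 8 recursive multiplications to 7 at each level.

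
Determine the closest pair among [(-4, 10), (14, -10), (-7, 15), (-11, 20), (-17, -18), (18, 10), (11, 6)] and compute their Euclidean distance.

Computing all pairwise distances among 7 points:

d((-4, 10), (14, -10)) = 26.9072
d((-4, 10), (-7, 15)) = 5.831 <-- minimum
d((-4, 10), (-11, 20)) = 12.2066
d((-4, 10), (-17, -18)) = 30.8707
d((-4, 10), (18, 10)) = 22.0
d((-4, 10), (11, 6)) = 15.5242
d((14, -10), (-7, 15)) = 32.6497
d((14, -10), (-11, 20)) = 39.0512
d((14, -10), (-17, -18)) = 32.0156
d((14, -10), (18, 10)) = 20.3961
d((14, -10), (11, 6)) = 16.2788
d((-7, 15), (-11, 20)) = 6.4031
d((-7, 15), (-17, -18)) = 34.4819
d((-7, 15), (18, 10)) = 25.4951
d((-7, 15), (11, 6)) = 20.1246
d((-11, 20), (-17, -18)) = 38.4708
d((-11, 20), (18, 10)) = 30.6757
d((-11, 20), (11, 6)) = 26.0768
d((-17, -18), (18, 10)) = 44.8219
d((-17, -18), (11, 6)) = 36.8782
d((18, 10), (11, 6)) = 8.0623

Closest pair: (-4, 10) and (-7, 15) with distance 5.831

The closest pair is (-4, 10) and (-7, 15) with Euclidean distance 5.831. For 7 points, brute-force pairwise comparison is shown above. For large n, the divide-and-conquer algorithm (sort by x, recurse on halves, check the dividing strip) achieves O(n log n).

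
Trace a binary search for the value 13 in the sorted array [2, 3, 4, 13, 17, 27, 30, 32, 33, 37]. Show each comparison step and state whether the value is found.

Binary search for 13 in [2, 3, 4, 13, 17, 27, 30, 32, 33, 37]:

lo=0, hi=9, mid=4, arr[mid]=17 -> 17 > 13, search left half
lo=0, hi=3, mid=1, arr[mid]=3 -> 3 < 13, search right half
lo=2, hi=3, mid=2, arr[mid]=4 -> 4 < 13, search right half
lo=3, hi=3, mid=3, arr[mid]=13 -> Found target at index 3!

Binary search finds 13 at index 3 after 4 comparisons. The search repeatedly halves the search space by comparing with the middle element.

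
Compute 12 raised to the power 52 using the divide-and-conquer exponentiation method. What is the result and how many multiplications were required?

Computing 12^52 by squaring (build up from 12^1; each line after the first costs one multiplication):

12^1 = 12
12^2 = (12^1)^2 = 12^2 = 144
12^3 = 12 * 12^2 = 12 * 144 = 1728
12^6 = (12^3)^2 = 1728^2 = 2985984
12^12 = (12^6)^2 = 2985984^2 = 8916100448256
12^13 = 12 * 12^12 = 12 * 8916100448256 = 106993205379072
12^26 = (12^13)^2 = 106993205379072^2 = 11447545997288281555215581184
12^52 = (12^26)^2 = 11447545997288281555215581184^2 = 131046309360030956735917227964932955078950997486894841856

Result: 131046309360030956735917227964932955078950997486894841856
Multiplications needed: 7 (7 lines after 12^1)

12^52 = 131046309360030956735917227964932955078950997486894841856. Using exponentiation by squaring, this requires 7 multiplications. The key idea: if the exponent is even, square the half-power; if odd, multiply by the base once.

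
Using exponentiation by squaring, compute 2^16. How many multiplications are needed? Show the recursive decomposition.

Computing 2^16 by squaring (build up from 2^1; each line after the first costs one multiplication):

2^1 = 2
2^2 = (2^1)^2 = 2^2 = 4
2^4 = (2^2)^2 = 4^2 = 16
2^8 = (2^4)^2 = 16^2 = 256
2^16 = (2^8)^2 = 256^2 = 65536

Result: 65536
Multiplications needed: 4 (4 lines after 2^1)

2^16 = 65536. Using exponentiation by squaring, this requires 4 multiplications. The key idea: if the exponent is even, square the half-power; if odd, multiply by the base once.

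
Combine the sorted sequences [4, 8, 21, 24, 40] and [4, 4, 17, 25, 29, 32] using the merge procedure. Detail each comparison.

Merging process:

Compare 4 vs 4: take 4 from left. Merged: [4]
Compare 8 vs 4: take 4 from right. Merged: [4, 4]
Compare 8 vs 4: take 4 from right. Merged: [4, 4, 4]
Compare 8 vs 17: take 8 from left. Merged: [4, 4, 4, 8]
Compare 21 vs 17: take 17 from right. Merged: [4, 4, 4, 8, 17]
Compare 21 vs 25: take 21 from left. Merged: [4, 4, 4, 8, 17, 21]
Compare 24 vs 25: take 24 from left. Merged: [4, 4, 4, 8, 17, 21, 24]
Compare 40 vs 25: take 25 from right. Merged: [4, 4, 4, 8, 17, 21, 24, 25]
Compare 40 vs 29: take 29 from right. Merged: [4, 4, 4, 8, 17, 21, 24, 25, 29]
Compare 40 vs 32: take 32 from right. Merged: [4, 4, 4, 8, 17, 21, 24, 25, 29, 32]
Append remaining from left: [40]. Merged: [4, 4, 4, 8, 17, 21, 24, 25, 29, 32, 40]

Final merged array: [4, 4, 4, 8, 17, 21, 24, 25, 29, 32, 40]
Total comparisons: 10

The merged array is [4, 4, 4, 8, 17, 21, 24, 25, 29, 32, 40], requiring 10 comparisons. The merge step runs in O(n) time where n is the total number of elements.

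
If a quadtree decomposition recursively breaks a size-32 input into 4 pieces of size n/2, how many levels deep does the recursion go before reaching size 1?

For divide and conquer with division factor 2:

Problem sizes at each level:
Level 0: 32
Level 1: 16
Level 2: 8
Level 3: 4
Level 4: 2
Level 5: 1

The root is level 0 and the size-1 base case is level 5 (the tree spans levels 0 through 5, i.e. 6 levels counting the root), so the depth is the number of divisions: log_2(32) = 5

The recursion tree depth is log_2(32) = 5. At each level, the problem size is divided by 2, so it takes 5 divisions to reduce to a base case of size 1. The algorithm makes 4 recursive calls at each level.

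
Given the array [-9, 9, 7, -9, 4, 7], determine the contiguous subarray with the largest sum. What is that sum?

Using Kadane's algorithm on [-9, 9, 7, -9, 4, 7]:

Scanning through the array:
Position 1 (value 9): max_ending_here = 9, max_so_far = 9
Position 2 (value 7): max_ending_here = 16, max_so_far = 16
Position 3 (value -9): max_ending_here = 7, max_so_far = 16
Position 4 (value 4): max_ending_here = 11, max_so_far = 16
Position 5 (value 7): max_ending_here = 18, max_so_far = 18

Maximum subarray: [9, 7, -9, 4, 7]
Maximum sum: 18

The maximum subarray is [9, 7, -9, 4, 7] with sum 18. This subarray runs from index 1 to index 5.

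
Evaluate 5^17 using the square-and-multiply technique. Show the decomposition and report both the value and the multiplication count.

Computing 5^17 by squaring (build up from 5^1; each line after the first costs one multiplication):

5^1 = 5
5^2 = (5^1)^2 = 5^2 = 25
5^4 = (5^2)^2 = 25^2 = 625
5^8 = (5^4)^2 = 625^2 = 390625
5^16 = (5^8)^2 = 390625^2 = 152587890625
5^17 = 5 * 5^16 = 5 * 152587890625 = 762939453125

Result: 762939453125
Multiplications needed: 5 (5 lines after 5^1)

5^17 = 762939453125. Using exponentiation by squaring, this requires 5 multiplications. The key idea: if the exponent is even, square the half-power; if odd, multiply by the base once.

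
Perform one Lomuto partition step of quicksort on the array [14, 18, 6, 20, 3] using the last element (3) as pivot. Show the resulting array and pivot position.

Lomuto partition with pivot = 3:

Initial array: [14, 18, 6, 20, 3]

arr[0]=14 > 3: no swap
arr[1]=18 > 3: no swap
arr[2]=6 > 3: no swap
arr[3]=20 > 3: no swap

Place pivot at position 0: [3, 18, 6, 20, 14]
Pivot position: 0

After partitioning with pivot 3, the array becomes [3, 18, 6, 20, 14]. The pivot is placed at index 0. All elements to the left of the pivot are <= 3, and all elements to the right are > 3.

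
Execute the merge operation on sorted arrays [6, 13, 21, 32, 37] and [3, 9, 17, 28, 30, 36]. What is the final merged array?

Merging process:

Compare 6 vs 3: take 3 from right. Merged: [3]
Compare 6 vs 9: take 6 from left. Merged: [3, 6]
Compare 13 vs 9: take 9 from right. Merged: [3, 6, 9]
Compare 13 vs 17: take 13 from left. Merged: [3, 6, 9, 13]
Compare 21 vs 17: take 17 from right. Merged: [3, 6, 9, 13, 17]
Compare 21 vs 28: take 21 from left. Merged: [3, 6, 9, 13, 17, 21]
Compare 32 vs 28: take 28 from right. Merged: [3, 6, 9, 13, 17, 21, 28]
Compare 32 vs 30: take 30 from right. Merged: [3, 6, 9, 13, 17, 21, 28, 30]
Compare 32 vs 36: take 32 from left. Merged: [3, 6, 9, 13, 17, 21, 28, 30, 32]
Compare 37 vs 36: take 36 from right. Merged: [3, 6, 9, 13, 17, 21, 28, 30, 32, 36]
Append remaining from left: [37]. Merged: [3, 6, 9, 13, 17, 21, 28, 30, 32, 36, 37]

Final merged array: [3, 6, 9, 13, 17, 21, 28, 30, 32, 36, 37]
Total comparisons: 10

The merged array is [3, 6, 9, 13, 17, 21, 28, 30, 32, 36, 37], requiring 10 comparisons. The merge step runs in O(n) time where n is the total number of elements.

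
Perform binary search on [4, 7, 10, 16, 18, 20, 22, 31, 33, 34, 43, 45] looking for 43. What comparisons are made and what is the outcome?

Binary search for 43 in [4, 7, 10, 16, 18, 20, 22, 31, 33, 34, 43, 45]:

lo=0, hi=11, mid=5, arr[mid]=20 -> 20 < 43, search right half
lo=6, hi=11, mid=8, arr[mid]=33 -> 33 < 43, search right half
lo=9, hi=11, mid=10, arr[mid]=43 -> Found target at index 10!

Binary search finds 43 at index 10 after 3 comparisons. The search repeatedly halves the search space by comparing with the middle element.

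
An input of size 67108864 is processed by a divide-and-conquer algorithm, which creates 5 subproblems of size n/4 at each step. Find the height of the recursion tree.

For divide and conquer with division factor 4:

Problem sizes at each level:
Level 0: 67108864
Level 1: 16777216
Level 2: 4194304
Level 3: 1048576
Level 4: 262144
Level 5: 65536
Level 6: 16384
Level 7: 4096
Level 8: 1024
Level 9: 256
Level 10: 64
Level 11: 16
Level 12: 4
Level 13: 1

The root is level 0 and the size-1 base case is level 13 (the tree spans levels 0 through 13, i.e. 14 levels counting the root), so the depth is the number of divisions: log_4(67108864) = 13

The recursion tree depth is log_4(67108864) = 13. At each level, the problem size is divided by 4, so it takes 13 divisions to reduce to a base case of size 1. The algorithm makes 5 recursive calls at each level.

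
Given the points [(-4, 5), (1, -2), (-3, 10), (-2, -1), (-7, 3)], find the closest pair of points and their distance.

Computing all pairwise distances among 5 points:

d((-4, 5), (1, -2)) = 8.6023
d((-4, 5), (-3, 10)) = 5.099
d((-4, 5), (-2, -1)) = 6.3246
d((-4, 5), (-7, 3)) = 3.6056
d((1, -2), (-3, 10)) = 12.6491
d((1, -2), (-2, -1)) = 3.1623 <-- minimum
d((1, -2), (-7, 3)) = 9.434
d((-3, 10), (-2, -1)) = 11.0454
d((-3, 10), (-7, 3)) = 8.0623
d((-2, -1), (-7, 3)) = 6.4031

Closest pair: (1, -2) and (-2, -1) with distance 3.1623

The closest pair is (1, -2) and (-2, -1) with Euclidean distance 3.1623. For 5 points, brute-force pairwise comparison is shown above. For large n, the divide-and-conquer algorithm (sort by x, recurse on halves, check the dividing strip) achieves O(n log n).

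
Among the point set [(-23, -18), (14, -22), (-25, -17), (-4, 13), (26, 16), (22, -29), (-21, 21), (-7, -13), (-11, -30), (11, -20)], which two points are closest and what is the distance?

Computing all pairwise distances among 10 points:

d((-23, -18), (14, -22)) = 37.2156
d((-23, -18), (-25, -17)) = 2.2361 <-- minimum
d((-23, -18), (-4, 13)) = 36.3593
d((-23, -18), (26, 16)) = 59.6406
d((-23, -18), (22, -29)) = 46.3249
d((-23, -18), (-21, 21)) = 39.0512
d((-23, -18), (-7, -13)) = 16.7631
d((-23, -18), (-11, -30)) = 16.9706
d((-23, -18), (11, -20)) = 34.0588
d((14, -22), (-25, -17)) = 39.3192
d((14, -22), (-4, 13)) = 39.3573
d((14, -22), (26, 16)) = 39.8497
d((14, -22), (22, -29)) = 10.6301
d((14, -22), (-21, 21)) = 55.4437
d((14, -22), (-7, -13)) = 22.8473
d((14, -22), (-11, -30)) = 26.2488
d((14, -22), (11, -20)) = 3.6056
d((-25, -17), (-4, 13)) = 36.6197
d((-25, -17), (26, 16)) = 60.7454
d((-25, -17), (22, -29)) = 48.5077
d((-25, -17), (-21, 21)) = 38.2099
d((-25, -17), (-7, -13)) = 18.4391
d((-25, -17), (-11, -30)) = 19.105
d((-25, -17), (11, -20)) = 36.1248
d((-4, 13), (26, 16)) = 30.1496
d((-4, 13), (22, -29)) = 49.3964
d((-4, 13), (-21, 21)) = 18.7883
d((-4, 13), (-7, -13)) = 26.1725
d((-4, 13), (-11, -30)) = 43.566
d((-4, 13), (11, -20)) = 36.2491
d((26, 16), (22, -29)) = 45.1774
d((26, 16), (-21, 21)) = 47.2652
d((26, 16), (-7, -13)) = 43.9318
d((26, 16), (-11, -30)) = 59.0339
d((26, 16), (11, -20)) = 39.0
d((22, -29), (-21, 21)) = 65.9469
d((22, -29), (-7, -13)) = 33.121
d((22, -29), (-11, -30)) = 33.0151
d((22, -29), (11, -20)) = 14.2127
d((-21, 21), (-7, -13)) = 36.7696
d((-21, 21), (-11, -30)) = 51.9711
d((-21, 21), (11, -20)) = 52.0096
d((-7, -13), (-11, -30)) = 17.4642
d((-7, -13), (11, -20)) = 19.3132
d((-11, -30), (11, -20)) = 24.1661

Closest pair: (-23, -18) and (-25, -17) with distance 2.2361

The closest pair is (-23, -18) and (-25, -17) with Euclidean distance 2.2361. For 10 points, brute-force pairwise comparison is shown above. For large n, the divide-and-conquer algorithm (sort by x, recurse on halves, check the dividing strip) achieves O(n log n).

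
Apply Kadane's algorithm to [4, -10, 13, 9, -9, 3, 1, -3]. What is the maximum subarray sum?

Using Kadane's algorithm on [4, -10, 13, 9, -9, 3, 1, -3]:

Scanning through the array:
Position 1 (value -10): max_ending_here = -6, max_so_far = 4
Position 2 (value 13): max_ending_here = 13, max_so_far = 13
Position 3 (value 9): max_ending_here = 22, max_so_far = 22
Position 4 (value -9): max_ending_here = 13, max_so_far = 22
Position 5 (value 3): max_ending_here = 16, max_so_far = 22
Position 6 (value 1): max_ending_here = 17, max_so_far = 22
Position 7 (value -3): max_ending_here = 14, max_so_far = 22

Maximum subarray: [13, 9]
Maximum sum: 22

The maximum subarray is [13, 9] with sum 22. This subarray runs from index 2 to index 3.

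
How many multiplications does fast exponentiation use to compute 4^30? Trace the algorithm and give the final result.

Computing 4^30 by squaring (build up from 4^1; each line after the first costs one multiplication):

4^1 = 4
4^2 = (4^1)^2 = 4^2 = 16
4^3 = 4 * 4^2 = 4 * 16 = 64
4^6 = (4^3)^2 = 64^2 = 4096
4^7 = 4 * 4^6 = 4 * 4096 = 16384
4^14 = (4^7)^2 = 16384^2 = 268435456
4^15 = 4 * 4^14 = 4 * 268435456 = 1073741824
4^30 = (4^15)^2 = 1073741824^2 = 1152921504606846976

Result: 1152921504606846976
Multiplications needed: 7 (7 lines after 4^1)

4^30 = 1152921504606846976. Using exponentiation by squaring, this requires 7 multiplications. The key idea: if the exponent is even, square the half-power; if odd, multiply by the base once.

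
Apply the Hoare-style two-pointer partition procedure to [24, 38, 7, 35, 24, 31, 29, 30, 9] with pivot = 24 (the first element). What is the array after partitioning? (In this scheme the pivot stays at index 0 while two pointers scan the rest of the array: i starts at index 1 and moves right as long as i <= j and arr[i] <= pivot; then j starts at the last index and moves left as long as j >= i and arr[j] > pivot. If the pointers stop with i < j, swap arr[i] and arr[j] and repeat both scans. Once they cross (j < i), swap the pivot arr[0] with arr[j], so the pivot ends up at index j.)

Hoare-style two-pointer partition with pivot = 24:

Initial array: [24, 38, 7, 35, 24, 31, 29, 30, 9]

Pointers start at i = 1, j = 8.
i stops at index 1 (arr[1]=38 > 24), j stops at index 8 (arr[8]=9 <= 24): swap arr[1] and arr[8], array becomes [24, 9, 7, 35, 24, 31, 29, 30, 38]
i stops at index 3 (arr[3]=35 > 24), j stops at index 4 (arr[4]=24 <= 24): swap arr[3] and arr[4], array becomes [24, 9, 7, 24, 35, 31, 29, 30, 38]
i ends at 4, j ends at 3: the pointers have crossed (j < i), so scanning stops.

Swap pivot arr[0] with arr[3] to place pivot at position 3: [24, 9, 7, 24, 35, 31, 29, 30, 38]
Pivot position: 3

After partitioning with pivot 24, the array becomes [24, 9, 7, 24, 35, 31, 29, 30, 38]. The pivot is placed at index 3. All elements to the left of the pivot are <= 24, and all elements to the right are > 24.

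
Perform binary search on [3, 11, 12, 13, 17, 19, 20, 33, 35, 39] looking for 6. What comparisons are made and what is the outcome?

Binary search for 6 in [3, 11, 12, 13, 17, 19, 20, 33, 35, 39]:

lo=0, hi=9, mid=4, arr[mid]=17 -> 17 > 6, search left half
lo=0, hi=3, mid=1, arr[mid]=11 -> 11 > 6, search left half
lo=0, hi=0, mid=0, arr[mid]=3 -> 3 < 6, search right half
lo=1 > hi=0, target 6 not found

Binary search determines that 6 is not in the array after 3 comparisons. The search space was exhausted without finding the target.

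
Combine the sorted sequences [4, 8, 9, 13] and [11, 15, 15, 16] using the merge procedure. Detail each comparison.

Merging process:

Compare 4 vs 11: take 4 from left. Merged: [4]
Compare 8 vs 11: take 8 from left. Merged: [4, 8]
Compare 9 vs 11: take 9 from left. Merged: [4, 8, 9]
Compare 13 vs 11: take 11 from right. Merged: [4, 8, 9, 11]
Compare 13 vs 15: take 13 from left. Merged: [4, 8, 9, 11, 13]
Append remaining from right: [15, 15, 16]. Merged: [4, 8, 9, 11, 13, 15, 15, 16]

Final merged array: [4, 8, 9, 11, 13, 15, 15, 16]
Total comparisons: 5

The merged array is [4, 8, 9, 11, 13, 15, 15, 16], requiring 5 comparisons. The merge step runs in O(n) time where n is the total number of elements.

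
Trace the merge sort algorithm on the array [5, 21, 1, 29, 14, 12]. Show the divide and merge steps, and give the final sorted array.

Merge sort trace:

Split: [5, 21, 1, 29, 14, 12] -> [5, 21, 1] and [29, 14, 12]
  Split: [5, 21, 1] -> [5] and [21, 1]
    Split: [21, 1] -> [21] and [1]
    Merge: [21] + [1] -> [1, 21]
  Merge: [5] + [1, 21] -> [1, 5, 21]
  Split: [29, 14, 12] -> [29] and [14, 12]
    Split: [14, 12] -> [14] and [12]
    Merge: [14] + [12] -> [12, 14]
  Merge: [29] + [12, 14] -> [12, 14, 29]
Merge: [1, 5, 21] + [12, 14, 29] -> [1, 5, 12, 14, 21, 29]

Final sorted array: [1, 5, 12, 14, 21, 29]

The merge sort proceeds by recursively splitting the array and merging sorted halves.
After all merges, the sorted array is [1, 5, 12, 14, 21, 29].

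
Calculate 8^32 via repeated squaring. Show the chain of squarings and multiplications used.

Computing 8^32 by squaring (build up from 8^1; each line after the first costs one multiplication):

8^1 = 8
8^2 = (8^1)^2 = 8^2 = 64
8^4 = (8^2)^2 = 64^2 = 4096
8^8 = (8^4)^2 = 4096^2 = 16777216
8^16 = (8^8)^2 = 16777216^2 = 281474976710656
8^32 = (8^16)^2 = 281474976710656^2 = 79228162514264337593543950336

Result: 79228162514264337593543950336
Multiplications needed: 5 (5 lines after 8^1)

8^32 = 79228162514264337593543950336. Using exponentiation by squaring, this requires 5 multiplications. The key idea: if the exponent is even, square the half-power; if odd, multiply by the base once.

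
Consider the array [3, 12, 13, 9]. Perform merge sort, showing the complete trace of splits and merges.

Merge sort trace:

Split: [3, 12, 13, 9] -> [3, 12] and [13, 9]
  Split: [3, 12] -> [3] and [12]
  Merge: [3] + [12] -> [3, 12]
  Split: [13, 9] -> [13] and [9]
  Merge: [13] + [9] -> [9, 13]
Merge: [3, 12] + [9, 13] -> [3, 9, 12, 13]

Final sorted array: [3, 9, 12, 13]

The merge sort proceeds by recursively splitting the array and merging sorted halves.
After all merges, the sorted array is [3, 9, 12, 13].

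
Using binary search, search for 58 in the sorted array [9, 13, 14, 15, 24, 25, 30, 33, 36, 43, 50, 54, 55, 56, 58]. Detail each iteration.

Binary search for 58 in [9, 13, 14, 15, 24, 25, 30, 33, 36, 43, 50, 54, 55, 56, 58]:

lo=0, hi=14, mid=7, arr[mid]=33 -> 33 < 58, search right half
lo=8, hi=14, mid=11, arr[mid]=54 -> 54 < 58, search right half
lo=12, hi=14, mid=13, arr[mid]=56 -> 56 < 58, search right half
lo=14, hi=14, mid=14, arr[mid]=58 -> Found target at index 14!

Binary search finds 58 at index 14 after 4 comparisons. The search repeatedly halves the search space by comparing with the middle element.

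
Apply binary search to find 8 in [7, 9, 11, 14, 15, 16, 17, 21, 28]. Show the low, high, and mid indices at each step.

Binary search for 8 in [7, 9, 11, 14, 15, 16, 17, 21, 28]:

lo=0, hi=8, mid=4, arr[mid]=15 -> 15 > 8, search left half
lo=0, hi=3, mid=1, arr[mid]=9 -> 9 > 8, search left half
lo=0, hi=0, mid=0, arr[mid]=7 -> 7 < 8, search right half
lo=1 > hi=0, target 8 not found

Binary search determines that 8 is not in the array after 3 comparisons. The search space was exhausted without finding the target.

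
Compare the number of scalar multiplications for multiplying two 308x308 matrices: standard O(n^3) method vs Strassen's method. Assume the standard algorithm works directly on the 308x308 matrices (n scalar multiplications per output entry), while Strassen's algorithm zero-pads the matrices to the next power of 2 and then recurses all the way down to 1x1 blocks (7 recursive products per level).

Matrix multiplication for 308x308 matrices:

Strassen's algorithm requires power-of-2 dimensions. Pad 308x308 to 512x512 (next power of 2).

Standard algorithm: 308^3 = 29218112 multiplications
Strassen's algorithm: 7^(log2(512)) = 7^9 = 40353607 multiplications
Difference: 29218112 - 40353607 = -11135495 (Strassen uses MORE here due to padding overhead — for small or just-over-power-of-2 n, padding can outweigh the per-level savings)

Standard: 29218112 multiplications (308^3). Strassen: 40353607 multiplications (7^9, after padding to 512x512). Strassen reduces 8 recursive multiplications to 7 at each level.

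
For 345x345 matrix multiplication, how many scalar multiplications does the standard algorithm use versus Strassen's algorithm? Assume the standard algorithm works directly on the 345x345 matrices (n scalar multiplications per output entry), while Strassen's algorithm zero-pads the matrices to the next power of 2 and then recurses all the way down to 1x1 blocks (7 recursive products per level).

Matrix multiplication for 345x345 matrices:

Strassen's algorithm requires power-of-2 dimensions. Pad 345x345 to 512x512 (next power of 2).

Standard algorithm: 345^3 = 41063625 multiplications
Strassen's algorithm: 7^(log2(512)) = 7^9 = 40353607 multiplications
Savings: 41063625 - 40353607 = 710018 multiplications

Standard: 41063625 multiplications (345^3). Strassen: 40353607 multiplications (7^9, after padding to 512x512). Strassen reduces 8 recursive multiplications to 7 at each level.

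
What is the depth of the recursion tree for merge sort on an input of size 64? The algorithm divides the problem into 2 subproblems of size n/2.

For divide and conquer with division factor 2:

Problem sizes at each level:
Level 0: 64
Level 1: 32
Level 2: 16
Level 3: 8
Level 4: 4
Level 5: 2
Level 6: 1

The root is level 0 and the size-1 base case is level 6 (the tree spans levels 0 through 6, i.e. 7 levels counting the root), so the depth is the number of divisions: log_2(64) = 6

The recursion tree depth is log_2(64) = 6. At each level, the problem size is divided by 2, so it takes 6 divisions to reduce to a base case of size 1. The algorithm makes 2 recursive calls at each level.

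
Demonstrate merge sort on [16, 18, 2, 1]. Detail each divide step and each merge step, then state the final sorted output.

Merge sort trace:

Split: [16, 18, 2, 1] -> [16, 18] and [2, 1]
  Split: [16, 18] -> [16] and [18]
  Merge: [16] + [18] -> [16, 18]
  Split: [2, 1] -> [2] and [1]
  Merge: [2] + [1] -> [1, 2]
Merge: [16, 18] + [1, 2] -> [1, 2, 16, 18]

Final sorted array: [1, 2, 16, 18]

The merge sort proceeds by recursively splitting the array and merging sorted halves.
After all merges, the sorted array is [1, 2, 16, 18].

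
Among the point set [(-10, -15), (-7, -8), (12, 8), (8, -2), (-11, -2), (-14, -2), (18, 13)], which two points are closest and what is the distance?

Computing all pairwise distances among 7 points:

d((-10, -15), (-7, -8)) = 7.6158
d((-10, -15), (12, 8)) = 31.8277
d((-10, -15), (8, -2)) = 22.2036
d((-10, -15), (-11, -2)) = 13.0384
d((-10, -15), (-14, -2)) = 13.6015
d((-10, -15), (18, 13)) = 39.598
d((-7, -8), (12, 8)) = 24.8395
d((-7, -8), (8, -2)) = 16.1555
d((-7, -8), (-11, -2)) = 7.2111
d((-7, -8), (-14, -2)) = 9.2195
d((-7, -8), (18, 13)) = 32.6497
d((12, 8), (8, -2)) = 10.7703
d((12, 8), (-11, -2)) = 25.0799
d((12, 8), (-14, -2)) = 27.8568
d((12, 8), (18, 13)) = 7.8102
d((8, -2), (-11, -2)) = 19.0
d((8, -2), (-14, -2)) = 22.0
d((8, -2), (18, 13)) = 18.0278
d((-11, -2), (-14, -2)) = 3.0 <-- minimum
d((-11, -2), (18, 13)) = 32.6497
d((-14, -2), (18, 13)) = 35.3412

Closest pair: (-11, -2) and (-14, -2) with distance 3.0

The closest pair is (-11, -2) and (-14, -2) with Euclidean distance 3.0. For 7 points, brute-force pairwise comparison is shown above. For large n, the divide-and-conquer algorithm (sort by x, recurse on halves, check the dividing strip) achieves O(n log n).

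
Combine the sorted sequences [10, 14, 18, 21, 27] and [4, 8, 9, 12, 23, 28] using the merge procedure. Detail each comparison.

Merging process:

Compare 10 vs 4: take 4 from right. Merged: [4]
Compare 10 vs 8: take 8 from right. Merged: [4, 8]
Compare 10 vs 9: take 9 from right. Merged: [4, 8, 9]
Compare 10 vs 12: take 10 from left. Merged: [4, 8, 9, 10]
Compare 14 vs 12: take 12 from right. Merged: [4, 8, 9, 10, 12]
Compare 14 vs 23: take 14 from left. Merged: [4, 8, 9, 10, 12, 14]
Compare 18 vs 23: take 18 from left. Merged: [4, 8, 9, 10, 12, 14, 18]
Compare 21 vs 23: take 21 from left. Merged: [4, 8, 9, 10, 12, 14, 18, 21]
Compare 27 vs 23: take 23 from right. Merged: [4, 8, 9, 10, 12, 14, 18, 21, 23]
Compare 27 vs 28: take 27 from left. Merged: [4, 8, 9, 10, 12, 14, 18, 21, 23, 27]
Append remaining from right: [28]. Merged: [4, 8, 9, 10, 12, 14, 18, 21, 23, 27, 28]

Final merged array: [4, 8, 9, 10, 12, 14, 18, 21, 23, 27, 28]
Total comparisons: 10

The merged array is [4, 8, 9, 10, 12, 14, 18, 21, 23, 27, 28], requiring 10 comparisons. The merge step runs in O(n) time where n is the total number of elements.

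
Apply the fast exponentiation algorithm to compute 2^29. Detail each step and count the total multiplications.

Computing 2^29 by squaring (build up from 2^1; each line after the first costs one multiplication):

2^1 = 2
2^2 = (2^1)^2 = 2^2 = 4
2^3 = 2 * 2^2 = 2 * 4 = 8
2^6 = (2^3)^2 = 8^2 = 64
2^7 = 2 * 2^6 = 2 * 64 = 128
2^14 = (2^7)^2 = 128^2 = 16384
2^28 = (2^14)^2 = 16384^2 = 268435456
2^29 = 2 * 2^28 = 2 * 268435456 = 536870912

Result: 536870912
Multiplications needed: 7 (7 lines after 2^1)

2^29 = 536870912. Using exponentiation by squaring, this requires 7 multiplications. The key idea: if the exponent is even, square the half-power; if odd, multiply by the base once.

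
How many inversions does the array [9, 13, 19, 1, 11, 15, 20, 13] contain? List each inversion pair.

Finding inversions in [9, 13, 19, 1, 11, 15, 20, 13]:

(0, 3): arr[0]=9 > arr[3]=1
(1, 3): arr[1]=13 > arr[3]=1
(1, 4): arr[1]=13 > arr[4]=11
(2, 3): arr[2]=19 > arr[3]=1
(2, 4): arr[2]=19 > arr[4]=11
(2, 5): arr[2]=19 > arr[5]=15
(2, 7): arr[2]=19 > arr[7]=13
(5, 7): arr[5]=15 > arr[7]=13
(6, 7): arr[6]=20 > arr[7]=13

Total inversions: 9

The array has 9 inversion(s): (0,3), (1,3), (1,4), (2,3), (2,4), (2,5), (2,7), (5,7), (6,7). Each pair (i,j) satisfies i < j and arr[i] > arr[j].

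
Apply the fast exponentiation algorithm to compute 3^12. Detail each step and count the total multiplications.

Computing 3^12 by squaring (build up from 3^1; each line after the first costs one multiplication):

3^1 = 3
3^2 = (3^1)^2 = 3^2 = 9
3^3 = 3 * 3^2 = 3 * 9 = 27
3^6 = (3^3)^2 = 27^2 = 729
3^12 = (3^6)^2 = 729^2 = 531441

Result: 531441
Multiplications needed: 4 (4 lines after 3^1)

3^12 = 531441. Using exponentiation by squaring, this requires 4 multiplications. The key idea: if the exponent is even, square the half-power; if odd, multiply by the base once.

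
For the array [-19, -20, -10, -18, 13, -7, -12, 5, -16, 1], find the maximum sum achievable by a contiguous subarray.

Using Kadane's algorithm on [-19, -20, -10, -18, 13, -7, -12, 5, -16, 1]:

Scanning through the array:
Position 1 (value -20): max_ending_here = -20, max_so_far = -19
Position 2 (value -10): max_ending_here = -10, max_so_far = -10
Position 3 (value -18): max_ending_here = -18, max_so_far = -10
Position 4 (value 13): max_ending_here = 13, max_so_far = 13
Position 5 (value -7): max_ending_here = 6, max_so_far = 13
Position 6 (value -12): max_ending_here = -6, max_so_far = 13
Position 7 (value 5): max_ending_here = 5, max_so_far = 13
Position 8 (value -16): max_ending_here = -11, max_so_far = 13
Position 9 (value 1): max_ending_here = 1, max_so_far = 13

Maximum subarray: [13]
Maximum sum: 13

The maximum subarray is [13] with sum 13. This subarray runs from index 4 to index 4.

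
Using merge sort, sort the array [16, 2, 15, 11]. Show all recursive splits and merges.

Merge sort trace:

Split: [16, 2, 15, 11] -> [16, 2] and [15, 11]
  Split: [16, 2] -> [16] and [2]
  Merge: [16] + [2] -> [2, 16]
  Split: [15, 11] -> [15] and [11]
  Merge: [15] + [11] -> [11, 15]
Merge: [2, 16] + [11, 15] -> [2, 11, 15, 16]

Final sorted array: [2, 11, 15, 16]

The merge sort proceeds by recursively splitting the array and merging sorted halves.
After all merges, the sorted array is [2, 11, 15, 16].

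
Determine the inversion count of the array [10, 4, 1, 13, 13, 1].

Finding inversions in [10, 4, 1, 13, 13, 1]:

(0, 1): arr[0]=10 > arr[1]=4
(0, 2): arr[0]=10 > arr[2]=1
(0, 5): arr[0]=10 > arr[5]=1
(1, 2): arr[1]=4 > arr[2]=1
(1, 5): arr[1]=4 > arr[5]=1
(3, 5): arr[3]=13 > arr[5]=1
(4, 5): arr[4]=13 > arr[5]=1

Total inversions: 7

The array has 7 inversion(s): (0,1), (0,2), (0,5), (1,2), (1,5), (3,5), (4,5). Each pair (i,j) satisfies i < j and arr[i] > arr[j].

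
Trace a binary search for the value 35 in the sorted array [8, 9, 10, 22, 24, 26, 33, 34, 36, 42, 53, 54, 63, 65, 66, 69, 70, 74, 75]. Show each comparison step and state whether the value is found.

Binary search for 35 in [8, 9, 10, 22, 24, 26, 33, 34, 36, 42, 53, 54, 63, 65, 66, 69, 70, 74, 75]:

lo=0, hi=18, mid=9, arr[mid]=42 -> 42 > 35, search left half
lo=0, hi=8, mid=4, arr[mid]=24 -> 24 < 35, search right half
lo=5, hi=8, mid=6, arr[mid]=33 -> 33 < 35, search right half
lo=7, hi=8, mid=7, arr[mid]=34 -> 34 < 35, search right half
lo=8, hi=8, mid=8, arr[mid]=36 -> 36 > 35, search left half
lo=8 > hi=7, target 35 not found

Binary search determines that 35 is not in the array after 5 comparisons. The search space was exhausted without finding the target.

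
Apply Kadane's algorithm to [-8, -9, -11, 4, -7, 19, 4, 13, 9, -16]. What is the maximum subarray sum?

Using Kadane's algorithm on [-8, -9, -11, 4, -7, 19, 4, 13, 9, -16]:

Scanning through the array:
Position 1 (value -9): max_ending_here = -9, max_so_far = -8
Position 2 (value -11): max_ending_here = -11, max_so_far = -8
Position 3 (value 4): max_ending_here = 4, max_so_far = 4
Position 4 (value -7): max_ending_here = -3, max_so_far = 4
Position 5 (value 19): max_ending_here = 19, max_so_far = 19
Position 6 (value 4): max_ending_here = 23, max_so_far = 23
Position 7 (value 13): max_ending_here = 36, max_so_far = 36
Position 8 (value 9): max_ending_here = 45, max_so_far = 45
Position 9 (value -16): max_ending_here = 29, max_so_far = 45

Maximum subarray: [19, 4, 13, 9]
Maximum sum: 45

The maximum subarray is [19, 4, 13, 9] with sum 45. This subarray runs from index 5 to index 8.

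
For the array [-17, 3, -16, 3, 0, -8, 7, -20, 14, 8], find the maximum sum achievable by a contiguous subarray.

Using Kadane's algorithm on [-17, 3, -16, 3, 0, -8, 7, -20, 14, 8]:

Scanning through the array:
Position 1 (value 3): max_ending_here = 3, max_so_far = 3
Position 2 (value -16): max_ending_here = -13, max_so_far = 3
Position 3 (value 3): max_ending_here = 3, max_so_far = 3
Position 4 (value 0): max_ending_here = 3, max_so_far = 3
Position 5 (value -8): max_ending_here = -5, max_so_far = 3
Position 6 (value 7): max_ending_here = 7, max_so_far = 7
Position 7 (value -20): max_ending_here = -13, max_so_far = 7
Position 8 (value 14): max_ending_here = 14, max_so_far = 14
Position 9 (value 8): max_ending_here = 22, max_so_far = 22

Maximum subarray: [14, 8]
Maximum sum: 22

The maximum subarray is [14, 8] with sum 22. This subarray runs from index 8 to index 9.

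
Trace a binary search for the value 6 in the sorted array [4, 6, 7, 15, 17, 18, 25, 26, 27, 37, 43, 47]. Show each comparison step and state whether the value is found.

Binary search for 6 in [4, 6, 7, 15, 17, 18, 25, 26, 27, 37, 43, 47]:

lo=0, hi=11, mid=5, arr[mid]=18 -> 18 > 6, search left half
lo=0, hi=4, mid=2, arr[mid]=7 -> 7 > 6, search left half
lo=0, hi=1, mid=0, arr[mid]=4 -> 4 < 6, search right half
lo=1, hi=1, mid=1, arr[mid]=6 -> Found target at index 1!

Binary search finds 6 at index 1 after 4 comparisons. The search repeatedly halves the search space by comparing with the middle element.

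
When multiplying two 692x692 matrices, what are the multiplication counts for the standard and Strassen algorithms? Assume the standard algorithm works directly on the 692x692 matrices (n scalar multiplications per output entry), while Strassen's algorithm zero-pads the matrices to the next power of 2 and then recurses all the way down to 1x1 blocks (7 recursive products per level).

Matrix multiplication for 692x692 matrices:

Strassen's algorithm requires power-of-2 dimensions. Pad 692x692 to 1024x1024 (next power of 2).

Standard algorithm: 692^3 = 331373888 multiplications
Strassen's algorithm: 7^(log2(1024)) = 7^10 = 282475249 multiplications
Savings: 331373888 - 282475249 = 48898639 multiplications

Standard: 331373888 multiplications (692^3). Strassen: 282475249 multiplications (7^10, after padding to 1024x1024). Strassen reduces 8 recursive multiplications to 7 at each level.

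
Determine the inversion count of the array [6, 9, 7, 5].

Finding inversions in [6, 9, 7, 5]:

(0, 3): arr[0]=6 > arr[3]=5
(1, 2): arr[1]=9 > arr[2]=7
(1, 3): arr[1]=9 > arr[3]=5
(2, 3): arr[2]=7 > arr[3]=5

Total inversions: 4

The array has 4 inversion(s): (0,3), (1,2), (1,3), (2,3). Each pair (i,j) satisfies i < j and arr[i] > arr[j].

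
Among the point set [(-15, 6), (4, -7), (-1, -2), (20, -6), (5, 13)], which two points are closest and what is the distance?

Computing all pairwise distances among 5 points:

d((-15, 6), (4, -7)) = 23.0217
d((-15, 6), (-1, -2)) = 16.1245
d((-15, 6), (20, -6)) = 37.0
d((-15, 6), (5, 13)) = 21.1896
d((4, -7), (-1, -2)) = 7.0711 <-- minimum
d((4, -7), (20, -6)) = 16.0312
d((4, -7), (5, 13)) = 20.025
d((-1, -2), (20, -6)) = 21.3776
d((-1, -2), (5, 13)) = 16.1555
d((20, -6), (5, 13)) = 24.2074

Closest pair: (4, -7) and (-1, -2) with distance 7.0711

The closest pair is (4, -7) and (-1, -2) with Euclidean distance 7.0711. For 5 points, brute-force pairwise comparison is shown above. For large n, the divide-and-conquer algorithm (sort by x, recurse on halves, check the dividing strip) achieves O(n log n).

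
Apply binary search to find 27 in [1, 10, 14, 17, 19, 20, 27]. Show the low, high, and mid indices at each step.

Binary search for 27 in [1, 10, 14, 17, 19, 20, 27]:

lo=0, hi=6, mid=3, arr[mid]=17 -> 17 < 27, search right half
lo=4, hi=6, mid=5, arr[mid]=20 -> 20 < 27, search right half
lo=6, hi=6, mid=6, arr[mid]=27 -> Found target at index 6!

Binary search finds 27 at index 6 after 3 comparisons. The search repeatedly halves the search space by comparing with the middle element.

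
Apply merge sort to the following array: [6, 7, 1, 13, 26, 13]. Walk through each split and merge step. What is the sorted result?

Merge sort trace:

Split: [6, 7, 1, 13, 26, 13] -> [6, 7, 1] and [13, 26, 13]
  Split: [6, 7, 1] -> [6] and [7, 1]
    Split: [7, 1] -> [7] and [1]
    Merge: [7] + [1] -> [1, 7]
  Merge: [6] + [1, 7] -> [1, 6, 7]
  Split: [13, 26, 13] -> [13] and [26, 13]
    Split: [26, 13] -> [26] and [13]
    Merge: [26] + [13] -> [13, 26]
  Merge: [13] + [13, 26] -> [13, 13, 26]
Merge: [1, 6, 7] + [13, 13, 26] -> [1, 6, 7, 13, 13, 26]

Final sorted array: [1, 6, 7, 13, 13, 26]

The merge sort proceeds by recursively splitting the array and merging sorted halves.
After all merges, the sorted array is [1, 6, 7, 13, 13, 26].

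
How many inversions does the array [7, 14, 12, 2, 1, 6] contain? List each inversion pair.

Finding inversions in [7, 14, 12, 2, 1, 6]:

(0, 3): arr[0]=7 > arr[3]=2
(0, 4): arr[0]=7 > arr[4]=1
(0, 5): arr[0]=7 > arr[5]=6
(1, 2): arr[1]=14 > arr[2]=12
(1, 3): arr[1]=14 > arr[3]=2
(1, 4): arr[1]=14 > arr[4]=1
(1, 5): arr[1]=14 > arr[5]=6
(2, 3): arr[2]=12 > arr[3]=2
(2, 4): arr[2]=12 > arr[4]=1
(2, 5): arr[2]=12 > arr[5]=6
(3, 4): arr[3]=2 > arr[4]=1

Total inversions: 11

The array has 11 inversion(s): (0,3), (0,4), (0,5), (1,2), (1,3), (1,4), (1,5), (2,3), (2,4), (2,5), (3,4). Each pair (i,j) satisfies i < j and arr[i] > arr[j].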